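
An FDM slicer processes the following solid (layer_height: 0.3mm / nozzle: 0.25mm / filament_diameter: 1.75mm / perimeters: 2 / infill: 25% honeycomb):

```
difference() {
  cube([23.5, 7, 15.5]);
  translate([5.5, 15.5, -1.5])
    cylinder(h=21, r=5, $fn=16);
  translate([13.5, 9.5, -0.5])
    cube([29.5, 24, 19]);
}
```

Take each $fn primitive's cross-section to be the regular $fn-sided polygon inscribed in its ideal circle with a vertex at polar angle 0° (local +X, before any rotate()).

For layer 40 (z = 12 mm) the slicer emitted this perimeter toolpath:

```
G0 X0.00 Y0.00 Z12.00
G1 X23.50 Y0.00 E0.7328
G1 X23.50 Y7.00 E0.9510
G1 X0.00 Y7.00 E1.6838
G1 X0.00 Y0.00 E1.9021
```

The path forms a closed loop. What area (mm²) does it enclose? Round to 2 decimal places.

164.50 mm²

Apply the shoelace formula to the sequence of (X, Y) vertices; enclosed area = 164.50 mm².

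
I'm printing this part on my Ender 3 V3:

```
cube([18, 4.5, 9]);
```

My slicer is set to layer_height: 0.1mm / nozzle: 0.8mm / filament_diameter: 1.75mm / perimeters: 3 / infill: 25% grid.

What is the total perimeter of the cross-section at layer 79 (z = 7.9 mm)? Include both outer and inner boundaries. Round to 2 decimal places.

At z = 7.9 mm: the cube is present — its section is the full 18×4.5 rectangle (perimeter 45.00 mm). Overall, the cross-section is a single solid region. Total boundary length (outer) = 45.00 mm.

45.00 mm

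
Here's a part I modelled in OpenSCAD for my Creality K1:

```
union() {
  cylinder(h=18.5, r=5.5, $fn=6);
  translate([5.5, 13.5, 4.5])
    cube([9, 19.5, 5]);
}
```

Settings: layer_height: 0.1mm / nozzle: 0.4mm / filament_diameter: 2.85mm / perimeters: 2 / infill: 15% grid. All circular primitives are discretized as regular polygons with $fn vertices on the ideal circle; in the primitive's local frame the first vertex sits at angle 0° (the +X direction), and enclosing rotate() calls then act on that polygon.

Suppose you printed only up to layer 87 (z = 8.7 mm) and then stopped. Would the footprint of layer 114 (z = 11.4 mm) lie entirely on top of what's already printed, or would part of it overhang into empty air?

entirely on top

Compare the two slices. At z = 8.7: the r=5.5 cylinder contributes a regular 6-gon of circumradius 5.5 (area = (6/2)·5.500²·sin(360°/6) = 78.59 mm²); the cube at (5.5, 13.5) (footprint 9×19.5) is included at this height (area 175.50 mm²); Merging all regions: the 2 present regions are separate (no shared area or edge), so areas and boundary lengths simply add and each stays a separate island — area = 254.09 mm². At z = 11.4: the r=5.5 cylinder contributes a regular 6-gon of circumradius 5.5 (area = (6/2)·5.500²·sin(360°/6) = 78.59 mm²); the cube at (5.5, 13.5) does not reach this height (z outside [4.5, 9.5]); Merging all regions: only the r=5.5 cylinder is present, so the union is just that shape — area = 78.59 mm². Checking containment: the cross-section at z = 11.4 is a subset of the cross-section at z = 8.7.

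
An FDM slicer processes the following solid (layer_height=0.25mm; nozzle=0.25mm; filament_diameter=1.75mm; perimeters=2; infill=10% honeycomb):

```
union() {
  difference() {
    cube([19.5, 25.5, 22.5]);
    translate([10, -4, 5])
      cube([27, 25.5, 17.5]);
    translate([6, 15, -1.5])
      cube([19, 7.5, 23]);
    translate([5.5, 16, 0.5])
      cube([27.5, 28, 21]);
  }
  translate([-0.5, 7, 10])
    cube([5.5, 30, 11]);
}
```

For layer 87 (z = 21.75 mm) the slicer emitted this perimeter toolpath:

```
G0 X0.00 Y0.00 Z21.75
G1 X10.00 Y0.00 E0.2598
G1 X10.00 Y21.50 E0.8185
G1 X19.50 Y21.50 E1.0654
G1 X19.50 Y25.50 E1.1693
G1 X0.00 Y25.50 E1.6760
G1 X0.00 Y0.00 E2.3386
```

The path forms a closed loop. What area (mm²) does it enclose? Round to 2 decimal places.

Apply the shoelace formula to the sequence of (X, Y) vertices; enclosed area = 293.00 mm².

293.00 mm²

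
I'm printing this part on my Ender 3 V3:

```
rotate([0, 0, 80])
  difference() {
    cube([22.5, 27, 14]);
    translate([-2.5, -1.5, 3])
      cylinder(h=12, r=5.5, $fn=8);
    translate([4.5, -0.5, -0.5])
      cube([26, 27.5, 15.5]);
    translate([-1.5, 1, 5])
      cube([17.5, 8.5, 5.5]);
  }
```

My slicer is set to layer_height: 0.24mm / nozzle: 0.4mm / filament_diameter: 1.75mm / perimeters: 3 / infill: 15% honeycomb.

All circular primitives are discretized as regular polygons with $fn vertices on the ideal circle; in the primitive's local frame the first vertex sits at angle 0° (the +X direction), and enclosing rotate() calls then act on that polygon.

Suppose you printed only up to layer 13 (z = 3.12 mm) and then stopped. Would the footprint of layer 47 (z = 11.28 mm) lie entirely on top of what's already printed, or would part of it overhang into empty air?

entirely on top

Compare the two slices. At z = 3.12: the 22.5×27 cube contributes its full rectangle (area 607.50 mm²); the r=5.5 cylinder at (-2.5, -1.5) gives a regular 8-gon of circumradius 5.5 (constant along its height) (area = (8/2)·5.500²·sin(360°/8) = 85.56 mm²); the 26×27.5 cube at (4.5, -0.5) contributes its full rectangle (area 715.00 mm²); the cube at (-1.5, 1) does not reach this height (z outside [5, 10.5]); Taking the first minus the rest: starting from the 22.5×27 cube (607.50 mm²), the r=5.5 cylinder at (-2.5, -1.5) partially overlaps it — only the 4.90 mm² overlap (of its 85.56 mm²) is removed, clipping the outline; the 26×27.5 cube at (4.5, -0.5) partially overlaps it — only the 486.00 mm² overlap (of its 715.00 mm²) is removed, clipping the outline — area = 116.60 mm²; (whole slice rotated 80° about Z — lengths, areas and connectivity unchanged). At z = 11.28: the cube (footprint 22.5×27) is included at this height (area 607.50 mm²); the cylinder at (-2.5, -1.5): section is a regular 8-gon, circumradius r=5.5 (area = (8/2)·5.500²·sin(360°/8) = 85.56 mm²); the 26×27.5 cube at (4.5, -0.5) contributes its full rectangle (area 715.00 mm²); the cube at (-1.5, 1) does not reach this height (z outside [5, 10.5]); Taking the first minus the rest: starting from the 22.5×27 cube (607.50 mm²), the r=5.5 cylinder at (-2.5, -1.5) partially overlaps it — only the 4.90 mm² overlap (of its 85.56 mm²) is removed, clipping the outline; the 26×27.5 cube at (4.5, -0.5) partially overlaps it — only the 486.00 mm² overlap (of its 715.00 mm²) is removed, clipping the outline — area = 116.60 mm²; (whole slice rotated 80° about Z — lengths, areas and connectivity unchanged). Checking containment: the cross-section at z = 11.28 is a subset of the cross-section at z = 3.12.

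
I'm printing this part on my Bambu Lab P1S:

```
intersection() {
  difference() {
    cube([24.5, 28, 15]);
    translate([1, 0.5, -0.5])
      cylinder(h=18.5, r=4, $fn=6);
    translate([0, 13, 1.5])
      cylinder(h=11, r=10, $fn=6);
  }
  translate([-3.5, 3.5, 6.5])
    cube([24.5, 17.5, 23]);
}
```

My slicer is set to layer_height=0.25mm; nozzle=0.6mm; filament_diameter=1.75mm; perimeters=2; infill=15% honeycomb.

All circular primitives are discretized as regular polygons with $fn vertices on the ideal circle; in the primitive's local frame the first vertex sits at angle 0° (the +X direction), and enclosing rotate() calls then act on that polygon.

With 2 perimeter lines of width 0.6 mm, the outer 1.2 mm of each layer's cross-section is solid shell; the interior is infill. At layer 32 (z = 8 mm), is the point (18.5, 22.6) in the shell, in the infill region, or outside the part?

At z = 8 mm: the 24.5×28 cube contributes its full rectangle; the r=4 cylinder at (1, 0.5) gives a regular 6-gon of circumradius 4 (constant along its height); the r=10 cylinder at (0, 13) contributes a regular 6-gon of circumradius 10; Taking the first minus the rest: starting from the 24.5×28 cube, the r=4 cylinder at (1, 0.5) partially overlaps it — only the 16.28 mm² overlap (of its 41.57 mm²) is removed, clipping the outline; the r=10 cylinder at (0, 13) partially overlaps it — only the 129.90 mm² overlap (of its 259.81 mm²) is removed, clipping the outline — 1 connected region; the cube at (-3.5, 3.5) is present — its section is the full 24.5×17.5 rectangle; After intersecting: the 24.5×17.5 cube at (-3.5, 3.5) partially overlaps the result so far; clipping to the common part keeps 239.57 mm² — 1 connected region. Overall, the cross-section is a single solid region. The nearest boundary edge runs (5.38, 21.00)→(21.00, 21.00); distance from the point to it = 1.60 mm. The point is not inside any of the regions above, so it lies outside the cross-section (1.60 mm from the nearest boundary).

outside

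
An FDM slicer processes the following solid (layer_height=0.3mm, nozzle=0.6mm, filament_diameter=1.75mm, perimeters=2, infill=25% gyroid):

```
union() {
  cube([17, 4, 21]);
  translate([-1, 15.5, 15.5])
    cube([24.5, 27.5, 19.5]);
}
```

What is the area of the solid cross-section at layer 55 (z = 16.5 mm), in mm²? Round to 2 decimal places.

741.75 mm²

At z = 16.5 mm: the cube is present — its section is the full 17×4 rectangle (area 68.00 mm²); the 24.5×27.5 cube at (-1, 15.5) contributes its full rectangle (area 673.75 mm²); Merging all regions: the 2 present regions are separate (no shared area or edge), so areas and boundary lengths simply add and each stays a separate island — area = 741.75 mm². Overall, the cross-section has 2 separate islands. Net area = 741.75 mm².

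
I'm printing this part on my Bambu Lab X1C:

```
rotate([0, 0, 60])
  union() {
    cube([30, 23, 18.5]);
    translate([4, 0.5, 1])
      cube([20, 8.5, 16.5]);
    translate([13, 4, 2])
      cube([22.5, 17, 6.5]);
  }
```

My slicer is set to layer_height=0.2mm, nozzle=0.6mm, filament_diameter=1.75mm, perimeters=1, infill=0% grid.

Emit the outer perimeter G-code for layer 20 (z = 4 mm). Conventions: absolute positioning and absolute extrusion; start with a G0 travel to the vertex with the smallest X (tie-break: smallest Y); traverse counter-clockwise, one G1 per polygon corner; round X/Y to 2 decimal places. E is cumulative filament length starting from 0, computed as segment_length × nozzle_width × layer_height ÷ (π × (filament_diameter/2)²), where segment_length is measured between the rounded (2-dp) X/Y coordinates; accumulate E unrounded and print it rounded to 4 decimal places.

G0 X-19.92 Y11.50 Z4.00
G1 X0.00 Y0.00 E1.1475
G1 X15.00 Y25.98 E2.6442
G1 X11.54 Y27.98 E2.8436
G1 X14.29 Y32.74 E3.1179
G1 X-0.44 Y41.24 E3.9663
G1 X-3.19 Y36.48 E4.2406
G1 X-4.92 Y37.48 E4.3403
G1 X-19.92 Y11.50 E5.8369

At z = 4 mm: the 30×23 cube contributes its full rectangle; the cube at (4, 0.5) (footprint 20×8.5) is included at this height; the cube at (13, 4) is present — its section is the full 22.5×17 rectangle; Merging all regions: the regions partially overlap (shared area 459.00 mm²), so overlapping operands fuse into one piece — 1 connected region; (whole slice rotated 60° about Z — lengths, areas and connectivity unchanged). The outline is a single polygon with 8 vertices. Extrusion per mm of travel: 0.6 × 0.2 / (π × 0.875²) = 0.049890. Accumulating E over each segment gives final E = 5.8369.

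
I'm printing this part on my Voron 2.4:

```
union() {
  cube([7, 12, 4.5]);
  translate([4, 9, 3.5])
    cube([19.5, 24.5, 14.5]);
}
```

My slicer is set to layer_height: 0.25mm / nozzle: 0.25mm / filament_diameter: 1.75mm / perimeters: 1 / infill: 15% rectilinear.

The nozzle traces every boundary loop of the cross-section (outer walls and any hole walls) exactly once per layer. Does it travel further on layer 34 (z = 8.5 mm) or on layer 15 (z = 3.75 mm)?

Layer 34 (z = 8.5): the cube is not intersected at this z (z outside [0, 4.5]); the cube at (4, 9) (footprint 19.5×24.5) is included at this height (perimeter 88.00 mm); Merging all regions: only the 19.5×24.5 cube at (4, 9) is present, so the union is just that shape — boundary = 88.00 mm. So its perimeter = 88.00 mm. Layer 15 (z = 3.75): the cube (footprint 7×12) is included at this height (perimeter 38.00 mm); the 19.5×24.5 cube at (4, 9) contributes its full rectangle (perimeter 88.00 mm); Taking the union: the regions partially overlap (shared area 9.00 mm²), so the edge portions inside another operand are dropped and the merged outline is re-measured after clipping — boundary = 114.00 mm. So its perimeter = 114.00 mm. Layer 15 is larger (114.00 vs 88.00 mm).

layer 15 (z = 3.75 mm)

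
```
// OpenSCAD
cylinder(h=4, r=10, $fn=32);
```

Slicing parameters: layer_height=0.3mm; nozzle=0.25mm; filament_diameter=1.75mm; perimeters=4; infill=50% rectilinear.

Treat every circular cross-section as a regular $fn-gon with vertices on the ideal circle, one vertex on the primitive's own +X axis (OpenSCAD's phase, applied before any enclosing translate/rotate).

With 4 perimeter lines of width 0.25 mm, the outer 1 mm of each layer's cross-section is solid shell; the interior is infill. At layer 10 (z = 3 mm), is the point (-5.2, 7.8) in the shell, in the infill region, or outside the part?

shell

At z = 3 mm: the r=10 cylinder gives a regular 32-gon of circumradius 10 (constant along its height). Overall, the cross-section is a single solid region. The nearest boundary edge runs (-3.83, 9.24)→(-5.56, 8.31); distance from the point to it = 0.62 mm. The point is inside the cross-section, 0.62 mm from the nearest boundary — within the 1 mm shell band (4 × 0.25).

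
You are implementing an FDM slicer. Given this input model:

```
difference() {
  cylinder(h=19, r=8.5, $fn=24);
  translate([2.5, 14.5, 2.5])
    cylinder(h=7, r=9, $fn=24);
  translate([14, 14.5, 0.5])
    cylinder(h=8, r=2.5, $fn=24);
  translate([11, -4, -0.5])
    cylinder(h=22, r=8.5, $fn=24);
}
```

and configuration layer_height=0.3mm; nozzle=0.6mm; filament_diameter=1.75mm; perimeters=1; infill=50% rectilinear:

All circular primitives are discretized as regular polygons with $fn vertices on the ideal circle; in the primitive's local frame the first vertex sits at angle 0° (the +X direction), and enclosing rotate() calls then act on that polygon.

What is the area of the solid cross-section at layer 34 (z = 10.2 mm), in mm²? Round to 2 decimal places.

180.65 mm²

At z = 10.2 mm: the cylinder: section is a regular 24-gon, circumradius r=8.5 (area = (24/2)·8.500²·sin(360°/24) = 224.40 mm²); the cylinder at (2.5, 14.5) is not intersected at this z (z outside [2.5, 9.5]); the cylinder at (14, 14.5) is absent (z outside [0.5, 8.5]); the r=8.5 cylinder at (11, -4) contributes a regular 24-gon of circumradius 8.5 (area = (24/2)·8.500²·sin(360°/24) = 224.40 mm²); Taking the first minus the rest: starting from the r=8.5 cylinder (224.40 mm²), the r=8.5 cylinder at (11, -4) partially overlaps it — only the 43.75 mm² overlap (of its 224.40 mm²) is removed, clipping the outline — area = 180.65 mm². Overall, the cross-section is a single solid region. Net area = 180.65 mm².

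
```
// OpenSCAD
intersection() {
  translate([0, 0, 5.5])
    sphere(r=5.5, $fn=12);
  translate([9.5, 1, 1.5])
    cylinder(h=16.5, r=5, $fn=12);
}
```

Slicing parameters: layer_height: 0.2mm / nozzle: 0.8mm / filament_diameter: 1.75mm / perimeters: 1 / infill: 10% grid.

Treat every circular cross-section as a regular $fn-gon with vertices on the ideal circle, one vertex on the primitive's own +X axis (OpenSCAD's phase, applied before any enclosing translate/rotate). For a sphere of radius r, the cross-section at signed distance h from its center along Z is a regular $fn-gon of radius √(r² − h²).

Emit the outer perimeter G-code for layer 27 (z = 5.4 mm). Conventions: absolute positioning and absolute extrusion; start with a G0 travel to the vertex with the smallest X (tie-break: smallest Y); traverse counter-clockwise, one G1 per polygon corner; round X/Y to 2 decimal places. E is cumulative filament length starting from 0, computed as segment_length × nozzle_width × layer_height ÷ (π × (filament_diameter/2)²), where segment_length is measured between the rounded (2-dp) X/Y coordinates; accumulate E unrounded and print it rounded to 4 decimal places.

At z = 5.4 mm: the r=5.5 sphere slices to a regular 12-gon of circumradius 5.499 (√(r²−h²) with h=0.1 from center); the cylinder at (9.5, 1): section is a regular 12-gon, circumradius r=5; Taking the intersection: the r=5 cylinder at (9.5, 1) partially overlaps the r=5.5 sphere; clipping to the common part keeps 1.73 mm² — 1 connected region. The outline is a single polygon with 4 vertices. Extrusion per mm of travel: 0.8 × 0.2 / (π × 0.875²) = 0.066520. Accumulating E over each segment gives final E = 0.5125.

G0 X4.50 Y1.00 Z5.40
G1 X5.13 Y-1.36 E0.1625
G1 X5.50 Y0.00 E0.2562
G1 X4.87 Y2.36 E0.4187
G1 X4.50 Y1.00 E0.5125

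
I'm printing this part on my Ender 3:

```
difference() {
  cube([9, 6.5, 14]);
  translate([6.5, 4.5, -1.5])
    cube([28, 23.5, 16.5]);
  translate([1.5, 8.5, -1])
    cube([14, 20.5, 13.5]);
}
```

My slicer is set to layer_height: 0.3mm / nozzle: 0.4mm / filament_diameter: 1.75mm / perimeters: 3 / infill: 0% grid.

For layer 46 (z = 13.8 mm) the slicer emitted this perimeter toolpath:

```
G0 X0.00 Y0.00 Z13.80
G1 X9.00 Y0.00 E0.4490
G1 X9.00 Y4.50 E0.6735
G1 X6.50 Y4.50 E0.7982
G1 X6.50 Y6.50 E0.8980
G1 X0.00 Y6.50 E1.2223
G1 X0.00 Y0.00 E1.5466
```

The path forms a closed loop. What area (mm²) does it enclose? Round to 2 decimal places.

53.50 mm²

Apply the shoelace formula to the sequence of (X, Y) vertices; enclosed area = 53.50 mm².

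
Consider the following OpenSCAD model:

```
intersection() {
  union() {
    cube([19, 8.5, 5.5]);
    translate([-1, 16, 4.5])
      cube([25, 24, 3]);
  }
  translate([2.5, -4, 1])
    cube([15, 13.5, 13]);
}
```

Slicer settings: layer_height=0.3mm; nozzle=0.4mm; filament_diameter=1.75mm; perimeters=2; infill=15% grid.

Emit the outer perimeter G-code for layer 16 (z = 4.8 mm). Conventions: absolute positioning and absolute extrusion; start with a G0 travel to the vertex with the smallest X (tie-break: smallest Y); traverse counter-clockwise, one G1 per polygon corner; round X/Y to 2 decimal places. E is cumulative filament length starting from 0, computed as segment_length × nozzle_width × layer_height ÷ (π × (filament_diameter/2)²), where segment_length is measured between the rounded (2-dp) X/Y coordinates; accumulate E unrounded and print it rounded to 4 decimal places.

At z = 4.8 mm: the 19×8.5 cube contributes its full rectangle; the 25×24 cube at (-1, 16) contributes its full rectangle; Merging all regions: the 2 present regions are separate (no shared area or edge), so areas and boundary lengths simply add and each stays a separate island — 2 connected regions; the cube at (2.5, -4) is present — its section is the full 15×13.5 rectangle; Keeping only the common overlap: the 15×13.5 cube at (2.5, -4) partially overlaps the result so far; clipping to the common part keeps 127.50 mm² — 1 connected region. The outline is a single polygon with 4 vertices. Extrusion per mm of travel: 0.4 × 0.3 / (π × 0.875²) = 0.049890. Accumulating E over each segment gives final E = 2.3448.

G0 X2.50 Y0.00 Z4.80
G1 X17.50 Y0.00 E0.7484
G1 X17.50 Y8.50 E1.1724
G1 X2.50 Y8.50 E1.9208
G1 X2.50 Y0.00 E2.3448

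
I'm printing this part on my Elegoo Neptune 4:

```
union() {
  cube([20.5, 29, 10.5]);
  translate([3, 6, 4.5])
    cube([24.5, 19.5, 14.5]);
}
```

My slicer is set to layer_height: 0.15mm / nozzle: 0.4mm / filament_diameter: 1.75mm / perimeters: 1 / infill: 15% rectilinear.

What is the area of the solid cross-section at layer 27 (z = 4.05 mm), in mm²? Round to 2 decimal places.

At z = 4.05 mm: the 20.5×29 cube contributes its full rectangle (area 594.50 mm²); the cube at (3, 6) is absent (z outside [4.5, 19]); Combining (union): only the 20.5×29 cube is present, so the union is just that shape — area = 594.50 mm². Overall, the cross-section is a single solid region. Net area = 594.50 mm².

594.50 mm²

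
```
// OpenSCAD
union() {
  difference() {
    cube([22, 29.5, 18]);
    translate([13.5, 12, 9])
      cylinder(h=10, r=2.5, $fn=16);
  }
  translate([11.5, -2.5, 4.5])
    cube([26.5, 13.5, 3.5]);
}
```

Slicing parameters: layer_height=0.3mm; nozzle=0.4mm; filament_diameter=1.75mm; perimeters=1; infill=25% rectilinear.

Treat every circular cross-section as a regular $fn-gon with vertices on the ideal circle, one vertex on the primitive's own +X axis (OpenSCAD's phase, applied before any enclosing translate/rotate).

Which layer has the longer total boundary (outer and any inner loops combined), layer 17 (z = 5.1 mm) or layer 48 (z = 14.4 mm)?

Layer 17 (z = 5.1): the 22×29.5 cube contributes its full rectangle (perimeter 103.00 mm); the cylinder at (13.5, 12) does not reach this height (z outside [9, 19]); After the difference (first − rest): none of the subtracted shapes is present at this height, so the 22×29.5 cube is unchanged — boundary = 103.00 mm; the 26.5×13.5 cube at (11.5, -2.5) contributes its full rectangle (perimeter 80.00 mm); Combining (union): the regions partially overlap (shared area 115.50 mm²), so the edge portions inside another operand are dropped and the merged outline is re-measured after clipping — boundary = 140.00 mm. So its perimeter = 140.00 mm. Layer 48 (z = 14.4): the 22×29.5 cube contributes its full rectangle (perimeter 103.00 mm); the r=2.5 cylinder at (13.5, 12) gives a regular 16-gon of circumradius 2.5 (constant along its height) (perimeter = 2·16·2.500·sin(180°/16) = 15.61 mm); After the difference (first − rest): starting from the 22×29.5 cube, the r=2.5 cylinder at (13.5, 12) lies wholly inside it (removes its full 19.13 mm² and its 15.61 mm outline becomes a hole wall) — boundary (outer + 1 inner loop) = 118.61 mm; the cube at (11.5, -2.5) does not reach this height (z outside [4.5, 8]); Merging all regions: only the result so far is present, so the union is just that shape — boundary (outer + 1 inner loop) = 118.61 mm. So its perimeter = 118.61 mm. Layer 17 is larger (140.00 vs 118.61 mm).

layer 17 (z = 5.1 mm)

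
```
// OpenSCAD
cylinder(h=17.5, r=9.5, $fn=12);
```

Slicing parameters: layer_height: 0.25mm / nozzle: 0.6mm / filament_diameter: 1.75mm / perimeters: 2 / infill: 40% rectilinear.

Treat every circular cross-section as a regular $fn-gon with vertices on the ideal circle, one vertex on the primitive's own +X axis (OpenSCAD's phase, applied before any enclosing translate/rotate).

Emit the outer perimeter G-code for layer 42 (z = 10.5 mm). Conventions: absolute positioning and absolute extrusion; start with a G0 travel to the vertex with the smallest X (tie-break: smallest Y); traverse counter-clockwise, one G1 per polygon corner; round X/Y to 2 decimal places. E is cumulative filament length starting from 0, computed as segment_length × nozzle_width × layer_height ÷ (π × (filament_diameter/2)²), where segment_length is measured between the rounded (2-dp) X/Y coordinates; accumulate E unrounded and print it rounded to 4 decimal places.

At z = 10.5 mm: the r=9.5 cylinder contributes a regular 12-gon of circumradius 9.5. The outline is a single polygon with 12 vertices. Extrusion per mm of travel: 0.6 × 0.25 / (π × 0.875²) = 0.062363. Accumulating E over each segment gives final E = 3.6807.

G0 X-9.50 Y0.00 Z10.50
G1 X-8.23 Y-4.75 E0.3066
G1 X-4.75 Y-8.23 E0.6135
G1 X0.00 Y-9.50 E0.9202
G1 X4.75 Y-8.23 E1.2268
G1 X8.23 Y-4.75 E1.5337
G1 X9.50 Y0.00 E1.8403
G1 X8.23 Y4.75 E2.1470
G1 X4.75 Y8.23 E2.4539
G1 X0.00 Y9.50 E2.7605
G1 X-4.75 Y8.23 E3.0671
G1 X-8.23 Y4.75 E3.3741
G1 X-9.50 Y0.00 E3.6807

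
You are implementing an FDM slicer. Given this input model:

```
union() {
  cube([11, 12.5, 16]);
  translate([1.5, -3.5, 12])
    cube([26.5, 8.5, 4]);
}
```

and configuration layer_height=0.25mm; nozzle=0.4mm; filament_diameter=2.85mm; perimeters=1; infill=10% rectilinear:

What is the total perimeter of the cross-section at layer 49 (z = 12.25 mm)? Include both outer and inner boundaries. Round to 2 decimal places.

88.00 mm

At z = 12.25 mm: the cube (footprint 11×12.5) is included at this height (perimeter 47.00 mm); the cube at (1.5, -3.5) (footprint 26.5×8.5) is included at this height (perimeter 70.00 mm); Merging all regions: the regions partially overlap (shared area 47.50 mm²), so the edge portions inside another operand are dropped and the merged outline is re-measured after clipping — boundary = 88.00 mm. Overall, the cross-section is a single solid region. Total boundary length (outer) = 88.00 mm.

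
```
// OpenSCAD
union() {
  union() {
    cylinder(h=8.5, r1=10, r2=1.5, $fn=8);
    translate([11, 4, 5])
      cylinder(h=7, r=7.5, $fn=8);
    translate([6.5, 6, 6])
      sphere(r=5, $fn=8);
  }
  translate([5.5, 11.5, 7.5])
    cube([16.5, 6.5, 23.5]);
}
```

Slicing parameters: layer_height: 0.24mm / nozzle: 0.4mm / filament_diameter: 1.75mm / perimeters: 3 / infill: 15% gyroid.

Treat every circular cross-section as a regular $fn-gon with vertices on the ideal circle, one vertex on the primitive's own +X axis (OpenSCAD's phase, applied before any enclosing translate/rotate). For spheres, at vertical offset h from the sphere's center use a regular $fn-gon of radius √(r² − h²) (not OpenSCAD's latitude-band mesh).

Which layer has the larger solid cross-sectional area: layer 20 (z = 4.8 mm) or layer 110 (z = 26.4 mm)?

Layer 20 (z = 4.8): the cone (r1=10→r2=1.5) has section circumradius 5.200 here — a regular 8-gon (area = (8/2)·5.200²·sin(360°/8) = 76.48 mm²); the cylinder at (11, 4) is not intersected at this z (z outside [5, 12]); the r=5 sphere at (6.5, 6) contributes a regular 8-gon of circumradius √(5²−1.2²) = 4.854 (area = (8/2)·4.854²·sin(360°/8) = 66.64 mm²); Merging all regions: the regions partially overlap — summed areas 143.12 mm² minus the doubly-counted overlap 1.76 mm² gives 141.36 mm² — area = 141.36 mm²; the cube at (5.5, 11.5) is not intersected at this z (z outside [7.5, 31]); Combining (union): only that combined region is present, so the union is just that shape — area = 141.36 mm². So its area = 141.36 mm². Layer 110 (z = 26.4): the cone is not intersected at this z (z outside [0, 8.5]); the cylinder at (11, 4) does not reach this height (z outside [5, 12]); the sphere at (6.5, 6) does not reach this height (|z−center|=20.400 > r=5); Merging all regions: nothing is present at this height; the cube at (5.5, 11.5) (footprint 16.5×6.5) is included at this height (area 107.25 mm²); Taking the union: only the 16.5×6.5 cube at (5.5, 11.5) is present, so the union is just that shape — area = 107.25 mm². So its area = 107.25 mm². Layer 20 is larger (141.36 vs 107.25 mm²).

layer 20 (z = 4.8 mm)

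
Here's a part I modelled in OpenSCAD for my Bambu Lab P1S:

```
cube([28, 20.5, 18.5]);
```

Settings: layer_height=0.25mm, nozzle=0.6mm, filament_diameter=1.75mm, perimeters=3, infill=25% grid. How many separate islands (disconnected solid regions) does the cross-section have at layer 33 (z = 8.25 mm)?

At z = 8.25 mm: the 28×20.5 cube contributes its full rectangle. Overall, the cross-section is a single solid region. Island count = 1.

1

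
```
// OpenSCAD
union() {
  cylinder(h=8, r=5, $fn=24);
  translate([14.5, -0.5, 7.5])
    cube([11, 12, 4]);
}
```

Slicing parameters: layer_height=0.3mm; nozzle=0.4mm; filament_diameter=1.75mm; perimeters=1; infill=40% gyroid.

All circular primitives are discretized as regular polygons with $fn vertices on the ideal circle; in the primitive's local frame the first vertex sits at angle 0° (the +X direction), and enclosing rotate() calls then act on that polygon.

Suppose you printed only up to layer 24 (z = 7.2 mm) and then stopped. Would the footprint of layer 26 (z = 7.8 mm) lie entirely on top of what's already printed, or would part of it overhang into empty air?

part overhangs

Compare the two slices. At z = 7.2: the r=5 cylinder contributes a regular 24-gon of circumradius 5 (area = (24/2)·5.000²·sin(360°/24) = 77.65 mm²); the cube at (14.5, -0.5) is absent (z outside [7.5, 11.5]); Merging all regions: only the r=5 cylinder is present, so the union is just that shape — area = 77.65 mm². At z = 7.8: the r=5 cylinder contributes a regular 24-gon of circumradius 5 (area = (24/2)·5.000²·sin(360°/24) = 77.65 mm²); the cube at (14.5, -0.5) (footprint 11×12) is included at this height (area 132.00 mm²); Combining (union): the 2 present regions are separate (no shared area or edge), so areas and boundary lengths simply add and each stays a separate island — area = 209.65 mm². Checking containment: at z = 7.8 the cross-section extends beyond the z = 7.2 cross-section by about 132.00 mm².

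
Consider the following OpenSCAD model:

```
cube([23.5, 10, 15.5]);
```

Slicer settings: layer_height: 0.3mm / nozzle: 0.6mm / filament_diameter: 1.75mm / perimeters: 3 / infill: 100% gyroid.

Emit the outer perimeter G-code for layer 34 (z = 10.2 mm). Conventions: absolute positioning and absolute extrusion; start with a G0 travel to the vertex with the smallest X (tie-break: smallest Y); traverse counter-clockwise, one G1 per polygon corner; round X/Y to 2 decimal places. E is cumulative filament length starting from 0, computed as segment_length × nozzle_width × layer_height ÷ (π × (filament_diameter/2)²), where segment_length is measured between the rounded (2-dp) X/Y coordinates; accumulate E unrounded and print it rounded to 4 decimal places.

At z = 10.2 mm: the cube is present — its section is the full 23.5×10 rectangle. The outline is a single polygon with 4 vertices. Extrusion per mm of travel: 0.6 × 0.3 / (π × 0.875²) = 0.074835. Accumulating E over each segment gives final E = 5.0140.

G0 X0.00 Y0.00 Z10.20
G1 X23.50 Y0.00 E1.7586
G1 X23.50 Y10.00 E2.5070
G1 X0.00 Y10.00 E4.2656
G1 X0.00 Y0.00 E5.0140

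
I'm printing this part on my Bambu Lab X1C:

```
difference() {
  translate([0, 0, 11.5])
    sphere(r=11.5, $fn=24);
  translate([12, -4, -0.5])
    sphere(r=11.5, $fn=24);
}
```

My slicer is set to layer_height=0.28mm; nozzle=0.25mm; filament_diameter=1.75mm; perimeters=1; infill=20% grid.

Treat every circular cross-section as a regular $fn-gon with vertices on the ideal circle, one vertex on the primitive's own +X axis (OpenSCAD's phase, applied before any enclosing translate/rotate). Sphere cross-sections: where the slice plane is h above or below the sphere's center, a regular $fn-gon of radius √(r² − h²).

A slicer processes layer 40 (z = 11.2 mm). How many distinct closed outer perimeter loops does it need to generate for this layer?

1

At z = 11.2 mm: the sphere: section is a regular 24-gon, circumradius = √(r²−h²) = √(11.5²−0.3²) = 11.496; the sphere at (12, -4) is not intersected at this z (|z−center|=11.700 > r=11.5); Taking the first minus the rest: none of the subtracted shapes is present at this height, so the r=11.5 sphere is unchanged — 1 connected region. The result has 1 disconnected region.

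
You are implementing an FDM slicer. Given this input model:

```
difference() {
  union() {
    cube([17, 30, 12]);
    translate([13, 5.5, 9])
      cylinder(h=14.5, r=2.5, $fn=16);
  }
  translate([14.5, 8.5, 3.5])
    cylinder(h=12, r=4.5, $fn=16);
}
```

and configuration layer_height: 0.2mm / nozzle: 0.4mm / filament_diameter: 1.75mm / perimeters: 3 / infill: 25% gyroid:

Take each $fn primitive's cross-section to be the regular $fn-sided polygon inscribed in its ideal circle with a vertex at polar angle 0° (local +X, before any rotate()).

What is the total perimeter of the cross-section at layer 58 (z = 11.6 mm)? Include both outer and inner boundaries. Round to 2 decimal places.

At z = 11.6 mm: the 17×30 cube contributes its full rectangle (perimeter 94.00 mm); the cylinder at (13, 5.5): section is a regular 16-gon, circumradius r=2.5 (perimeter = 2·16·2.500·sin(180°/16) = 15.61 mm); Merging all regions: the r=2.5 cylinder at (13, 5.5) lies entirely inside the 17×30 cube, so the union is just the 17×30 cube — boundary = 94.00 mm; the r=4.5 cylinder at (14.5, 8.5) gives a regular 16-gon of circumradius 4.5 (constant along its height) (perimeter = 2·16·4.500·sin(180°/16) = 28.09 mm); After the difference (first − rest): starting from that combined region, the r=4.5 cylinder at (14.5, 8.5) partially overlaps it — only the 51.97 mm² overlap (of its 61.99 mm²) is removed, clipping the outline — boundary = 106.15 mm. Overall, the cross-section is a single solid region. Total boundary length (outer) = 106.15 mm.

106.15 mm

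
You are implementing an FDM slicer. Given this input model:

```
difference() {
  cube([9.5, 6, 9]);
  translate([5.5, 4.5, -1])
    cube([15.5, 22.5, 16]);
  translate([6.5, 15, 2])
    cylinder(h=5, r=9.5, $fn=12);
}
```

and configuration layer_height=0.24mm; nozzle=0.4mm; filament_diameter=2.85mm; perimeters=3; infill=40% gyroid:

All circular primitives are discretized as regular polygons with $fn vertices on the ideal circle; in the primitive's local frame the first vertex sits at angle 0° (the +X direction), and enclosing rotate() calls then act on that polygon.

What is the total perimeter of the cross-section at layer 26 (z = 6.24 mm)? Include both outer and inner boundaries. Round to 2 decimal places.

At z = 6.24 mm: the cube is present — its section is the full 9.5×6 rectangle (perimeter 31.00 mm); the cube at (5.5, 4.5) (footprint 15.5×22.5) is included at this height (perimeter 76.00 mm); the r=9.5 cylinder at (6.5, 15) contributes a regular 12-gon of circumradius 9.5 (perimeter = 2·12·9.500·sin(180°/12) = 59.01 mm); After the difference (first − rest): starting from the 9.5×6 cube, the 15.5×22.5 cube at (5.5, 4.5) partially overlaps it — only the 6.00 mm² overlap (of its 348.75 mm²) is removed, clipping the outline; the r=9.5 cylinder at (6.5, 15) partially overlaps it — only the 0.10 mm² overlap (of its 270.75 mm²) is removed, clipping the outline — boundary = 30.80 mm. Overall, the cross-section is a single solid region. Total boundary length (outer) = 30.80 mm.

30.80 mm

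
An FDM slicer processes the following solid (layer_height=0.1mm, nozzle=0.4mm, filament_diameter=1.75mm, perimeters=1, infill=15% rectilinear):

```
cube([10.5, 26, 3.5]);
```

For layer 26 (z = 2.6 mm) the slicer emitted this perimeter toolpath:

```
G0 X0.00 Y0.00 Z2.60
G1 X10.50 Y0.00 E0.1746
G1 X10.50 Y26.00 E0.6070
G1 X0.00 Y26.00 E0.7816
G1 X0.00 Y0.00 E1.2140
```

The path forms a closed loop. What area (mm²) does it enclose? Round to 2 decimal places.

273.00 mm²

Apply the shoelace formula to the sequence of (X, Y) vertices; enclosed area = 273.00 mm².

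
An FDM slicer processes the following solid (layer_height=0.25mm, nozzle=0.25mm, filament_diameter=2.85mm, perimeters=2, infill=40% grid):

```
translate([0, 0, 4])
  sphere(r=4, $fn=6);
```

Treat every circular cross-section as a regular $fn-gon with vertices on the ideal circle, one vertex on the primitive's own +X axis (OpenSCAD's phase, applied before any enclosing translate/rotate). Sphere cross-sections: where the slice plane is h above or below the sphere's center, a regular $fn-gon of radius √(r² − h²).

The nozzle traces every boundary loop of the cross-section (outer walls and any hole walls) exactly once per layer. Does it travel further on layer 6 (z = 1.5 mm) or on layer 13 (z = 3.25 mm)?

Layer 6 (z = 1.5): the r=4 sphere slices to a regular 6-gon of circumradius 3.122 (√(r²−h²) with h=2.5 from center) (perimeter = 2·6·3.122·sin(180°/6) = 18.73 mm). So its perimeter = 18.73 mm. Layer 13 (z = 3.25): the sphere: section is a regular 6-gon, circumradius = √(r²−h²) = √(4²−0.75²) = 3.929 (perimeter = 2·6·3.929·sin(180°/6) = 23.57 mm). So its perimeter = 23.57 mm. Layer 13 is larger (23.57 vs 18.73 mm).

layer 13 (z = 3.25 mm)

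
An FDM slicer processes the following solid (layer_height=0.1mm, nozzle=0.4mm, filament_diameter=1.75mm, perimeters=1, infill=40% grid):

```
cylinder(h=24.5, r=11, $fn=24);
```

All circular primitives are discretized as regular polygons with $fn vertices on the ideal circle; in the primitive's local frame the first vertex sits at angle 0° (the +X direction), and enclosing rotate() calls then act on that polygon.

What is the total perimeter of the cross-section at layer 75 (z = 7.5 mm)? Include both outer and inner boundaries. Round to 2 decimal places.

68.92 mm

At z = 7.5 mm: the cylinder: section is a regular 24-gon, circumradius r=11 (perimeter = 2·24·11.000·sin(180°/24) = 68.92 mm). Overall, the cross-section is a single solid region. Total boundary length (outer) = 68.92 mm.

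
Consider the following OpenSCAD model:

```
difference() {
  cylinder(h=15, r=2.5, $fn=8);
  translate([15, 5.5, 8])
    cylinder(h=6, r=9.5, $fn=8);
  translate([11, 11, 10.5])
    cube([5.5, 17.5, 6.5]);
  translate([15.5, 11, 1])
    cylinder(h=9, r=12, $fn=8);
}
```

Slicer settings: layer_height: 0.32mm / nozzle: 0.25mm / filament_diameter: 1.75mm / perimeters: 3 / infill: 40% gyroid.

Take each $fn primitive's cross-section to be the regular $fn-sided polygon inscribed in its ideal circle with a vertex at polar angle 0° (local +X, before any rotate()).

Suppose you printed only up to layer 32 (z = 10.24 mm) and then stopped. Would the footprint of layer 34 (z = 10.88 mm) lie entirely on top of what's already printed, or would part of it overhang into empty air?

Compare the two slices. At z = 10.24: the r=2.5 cylinder contributes a regular 8-gon of circumradius 2.5 (area = (8/2)·2.500²·sin(360°/8) = 17.68 mm²); the r=9.5 cylinder at (15, 5.5) contributes a regular 8-gon of circumradius 9.5 (area = (8/2)·9.500²·sin(360°/8) = 255.27 mm²); the cube at (11, 11) is not intersected at this z (z outside [10.5, 17]); the cylinder at (15.5, 11) is not intersected at this z (z outside [1, 10]); After the difference (first − rest): starting from the r=2.5 cylinder (17.68 mm²), the r=9.5 cylinder at (15, 5.5) misses the remaining region (no effect) — area = 17.68 mm². At z = 10.88: the r=2.5 cylinder gives a regular 8-gon of circumradius 2.5 (constant along its height) (area = (8/2)·2.500²·sin(360°/8) = 17.68 mm²); the r=9.5 cylinder at (15, 5.5) contributes a regular 8-gon of circumradius 9.5 (area = (8/2)·9.500²·sin(360°/8) = 255.27 mm²); the cube at (11, 11) (footprint 5.5×17.5) is included at this height (area 96.25 mm²); the cylinder at (15.5, 11) is not intersected at this z (z outside [1, 10]); Subtracting the remaining from the first: starting from the r=2.5 cylinder (17.68 mm²), the r=9.5 cylinder at (15, 5.5) misses the remaining region (no effect); the 5.5×17.5 cube at (11, 11) misses the remaining region (no effect) — area = 17.68 mm². Checking containment: the cross-section at z = 10.88 is a subset of the cross-section at z = 10.24.

entirely on top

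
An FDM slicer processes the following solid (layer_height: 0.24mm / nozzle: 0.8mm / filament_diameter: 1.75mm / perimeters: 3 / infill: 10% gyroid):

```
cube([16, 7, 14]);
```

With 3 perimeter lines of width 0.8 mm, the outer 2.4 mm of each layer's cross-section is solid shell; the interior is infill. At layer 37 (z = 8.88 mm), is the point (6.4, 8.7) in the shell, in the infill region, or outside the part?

At z = 8.88 mm: the 16×7 cube contributes its full rectangle. Overall, the cross-section is a single solid region. The nearest boundary edge runs (16.00, 7.00)→(0.00, 7.00); distance from the point to it = 1.70 mm. The point is not inside any of the regions above, so it lies outside the cross-section (1.70 mm from the nearest boundary).

outside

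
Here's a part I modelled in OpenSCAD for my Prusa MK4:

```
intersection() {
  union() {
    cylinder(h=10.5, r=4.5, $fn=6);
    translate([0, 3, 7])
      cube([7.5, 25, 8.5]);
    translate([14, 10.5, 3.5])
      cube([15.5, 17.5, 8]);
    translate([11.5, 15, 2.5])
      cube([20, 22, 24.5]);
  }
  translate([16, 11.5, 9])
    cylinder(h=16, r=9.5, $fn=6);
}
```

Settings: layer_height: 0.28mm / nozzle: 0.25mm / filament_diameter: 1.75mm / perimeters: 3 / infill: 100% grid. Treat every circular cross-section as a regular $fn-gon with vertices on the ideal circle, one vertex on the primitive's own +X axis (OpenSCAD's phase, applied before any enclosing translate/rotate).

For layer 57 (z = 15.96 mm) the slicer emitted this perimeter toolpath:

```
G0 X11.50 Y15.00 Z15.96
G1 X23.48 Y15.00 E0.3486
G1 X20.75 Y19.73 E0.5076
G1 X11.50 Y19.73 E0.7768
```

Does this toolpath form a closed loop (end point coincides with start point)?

Start point (G0): (11.50, 15.00). End point (last G1): the path does not return to the start — open.

no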